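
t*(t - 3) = t^2 - 3*t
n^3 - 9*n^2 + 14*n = n*(n - 7)*(n - 2)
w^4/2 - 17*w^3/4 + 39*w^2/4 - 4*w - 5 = (w/2 + 1/4)*(w - 5)*(w - 2)^2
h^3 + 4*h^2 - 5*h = h*(h - 1)*(h + 5)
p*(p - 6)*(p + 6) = p^3 - 36*p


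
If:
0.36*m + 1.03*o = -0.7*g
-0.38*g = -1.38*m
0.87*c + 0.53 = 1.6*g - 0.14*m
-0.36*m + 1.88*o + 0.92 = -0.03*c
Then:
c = 0.47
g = 0.60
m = 0.17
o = -0.47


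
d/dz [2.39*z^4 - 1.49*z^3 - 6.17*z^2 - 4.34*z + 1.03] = 9.56*z^3 - 4.47*z^2 - 12.34*z - 4.34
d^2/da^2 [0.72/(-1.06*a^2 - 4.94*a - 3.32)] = (1.617984*a^2 + 7.540416*a - 0.72*(2.12*a + 4.94)*(4.24*a + 9.88) + 5.067648)/(1.06*a^2 + 4.94*a + 3.32)^3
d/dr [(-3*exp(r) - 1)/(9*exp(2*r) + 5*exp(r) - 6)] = (27*exp(2*r) + 18*exp(r) + 23)*exp(r)/(81*exp(4*r) + 90*exp(3*r) - 83*exp(2*r) - 60*exp(r) + 36)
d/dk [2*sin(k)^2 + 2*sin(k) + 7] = 2*sin(2*k) + 2*cos(k)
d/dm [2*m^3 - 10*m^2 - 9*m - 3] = 6*m^2 - 20*m - 9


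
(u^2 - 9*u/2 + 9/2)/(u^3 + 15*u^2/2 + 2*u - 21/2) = (2*u^2 - 9*u + 9)/(2*u^3 + 15*u^2 + 4*u - 21)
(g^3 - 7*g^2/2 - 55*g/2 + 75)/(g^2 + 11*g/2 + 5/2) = (2*g^2 - 17*g + 30)/(2*g + 1)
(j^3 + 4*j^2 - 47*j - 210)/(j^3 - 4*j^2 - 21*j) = (j^2 + 11*j + 30)/(j*(j + 3))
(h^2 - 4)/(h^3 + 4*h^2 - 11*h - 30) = (h - 2)/(h^2 + 2*h - 15)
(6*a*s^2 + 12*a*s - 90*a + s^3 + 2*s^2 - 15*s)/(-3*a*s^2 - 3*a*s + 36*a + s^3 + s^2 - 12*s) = (6*a*s + 30*a + s^2 + 5*s)/(-3*a*s - 12*a + s^2 + 4*s)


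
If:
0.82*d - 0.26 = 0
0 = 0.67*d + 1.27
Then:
No Solution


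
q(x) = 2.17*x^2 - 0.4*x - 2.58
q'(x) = 4.34*x - 0.4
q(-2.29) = 9.72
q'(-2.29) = -10.34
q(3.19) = 18.23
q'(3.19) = 13.44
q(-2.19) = 8.70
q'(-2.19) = -9.90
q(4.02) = 30.88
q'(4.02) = 17.05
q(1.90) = 4.49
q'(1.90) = 7.85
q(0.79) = -1.54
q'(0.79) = 3.03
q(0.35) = -2.45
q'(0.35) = 1.12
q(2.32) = 8.17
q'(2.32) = 9.67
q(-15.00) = 491.67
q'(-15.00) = -65.50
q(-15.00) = 491.67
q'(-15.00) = -65.50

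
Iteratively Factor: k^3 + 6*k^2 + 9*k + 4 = (k + 1)*(k^2 + 5*k + 4) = (k + 1)^2*(k + 4)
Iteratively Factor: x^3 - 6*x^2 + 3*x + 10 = (x - 2)*(x^2 - 4*x - 5) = (x - 2)*(x + 1)*(x - 5)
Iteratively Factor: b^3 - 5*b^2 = (b - 5)*(b^2) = b*(b - 5)*(b)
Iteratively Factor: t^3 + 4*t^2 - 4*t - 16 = (t - 2)*(t^2 + 6*t + 8) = (t - 2)*(t + 2)*(t + 4)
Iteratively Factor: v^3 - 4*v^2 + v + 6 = (v - 3)*(v^2 - v - 2) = (v - 3)*(v + 1)*(v - 2)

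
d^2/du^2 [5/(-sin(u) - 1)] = 5*(sin(u) - 2)/(sin(u) + 1)^2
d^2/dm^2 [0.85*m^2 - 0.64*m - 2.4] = 1.70000000000000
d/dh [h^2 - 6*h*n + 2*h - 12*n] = 2*h - 6*n + 2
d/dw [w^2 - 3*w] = 2*w - 3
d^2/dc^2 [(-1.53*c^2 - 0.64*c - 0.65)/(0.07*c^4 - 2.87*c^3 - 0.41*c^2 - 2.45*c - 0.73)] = (-0.044982*c^8 + 1.80663*c^7 - 23.29922*c^6 - 30.750678*c^5 - 6.41633999999993*c^4 + 44.290104*c^3 - 9.63907800000001*c^2 + 5.402652*c - 6.755554)/(0.000343*c^12 - 0.042189*c^11 + 1.723722*c^10 - 23.181704*c^9 - 7.153587*c^8 - 60.686724*c^7 - 34.018991*c^6 - 57.319836*c^5 - 38.437275*c^4 - 23.694104*c^3 - 13.800942*c^2 - 3.916815*c - 0.389017)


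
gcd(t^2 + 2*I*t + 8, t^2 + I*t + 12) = t + 4*I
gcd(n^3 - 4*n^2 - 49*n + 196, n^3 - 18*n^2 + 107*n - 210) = n - 7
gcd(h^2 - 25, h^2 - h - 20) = h - 5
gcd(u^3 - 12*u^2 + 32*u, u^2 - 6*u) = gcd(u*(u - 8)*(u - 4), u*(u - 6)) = u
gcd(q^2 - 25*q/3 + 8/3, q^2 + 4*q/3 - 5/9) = q - 1/3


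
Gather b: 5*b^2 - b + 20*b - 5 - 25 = 5*b^2 + 19*b - 30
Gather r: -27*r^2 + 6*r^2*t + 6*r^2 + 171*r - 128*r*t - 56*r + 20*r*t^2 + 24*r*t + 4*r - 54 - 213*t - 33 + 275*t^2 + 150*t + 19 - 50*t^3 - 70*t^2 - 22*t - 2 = r^2*(6*t - 21) + r*(20*t^2 - 104*t + 119) - 50*t^3 + 205*t^2 - 85*t - 70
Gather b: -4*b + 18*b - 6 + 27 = 14*b + 21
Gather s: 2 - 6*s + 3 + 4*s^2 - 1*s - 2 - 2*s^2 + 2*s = 2*s^2 - 5*s + 3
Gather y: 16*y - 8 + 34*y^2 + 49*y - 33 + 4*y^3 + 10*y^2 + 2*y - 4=4*y^3 + 44*y^2 + 67*y - 45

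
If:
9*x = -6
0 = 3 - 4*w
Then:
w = 3/4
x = -2/3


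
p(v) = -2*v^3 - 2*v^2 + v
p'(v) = -6*v^2 - 4*v + 1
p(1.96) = -20.78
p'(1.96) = -29.89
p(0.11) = 0.08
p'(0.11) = 0.49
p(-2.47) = 15.47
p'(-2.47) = -25.73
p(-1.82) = 3.61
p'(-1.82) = -11.59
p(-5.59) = 281.27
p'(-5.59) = -164.13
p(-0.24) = -0.33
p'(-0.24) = 1.61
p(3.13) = -77.79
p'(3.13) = -70.30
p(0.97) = -2.74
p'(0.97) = -8.53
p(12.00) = -3732.00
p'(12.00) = -911.00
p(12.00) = -3732.00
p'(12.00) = -911.00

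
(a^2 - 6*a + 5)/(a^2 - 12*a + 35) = (a - 1)/(a - 7)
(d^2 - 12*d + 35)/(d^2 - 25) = (d - 7)/(d + 5)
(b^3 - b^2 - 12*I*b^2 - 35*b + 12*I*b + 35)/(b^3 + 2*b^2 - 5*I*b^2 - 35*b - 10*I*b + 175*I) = (b^2 - b*(1 + 7*I) + 7*I)/(b^2 + 2*b - 35)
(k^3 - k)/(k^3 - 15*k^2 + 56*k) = (k^2 - 1)/(k^2 - 15*k + 56)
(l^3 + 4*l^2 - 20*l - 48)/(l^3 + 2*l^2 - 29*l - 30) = (l^2 - 2*l - 8)/(l^2 - 4*l - 5)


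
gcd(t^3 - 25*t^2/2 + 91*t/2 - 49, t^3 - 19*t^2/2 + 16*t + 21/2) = t - 7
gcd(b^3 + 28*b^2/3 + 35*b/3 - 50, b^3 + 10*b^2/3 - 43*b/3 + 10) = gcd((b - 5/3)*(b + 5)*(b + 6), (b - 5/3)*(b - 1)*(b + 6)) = b^2 + 13*b/3 - 10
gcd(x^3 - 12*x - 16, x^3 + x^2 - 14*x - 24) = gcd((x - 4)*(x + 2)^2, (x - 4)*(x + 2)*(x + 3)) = x^2 - 2*x - 8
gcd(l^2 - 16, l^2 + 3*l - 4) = l + 4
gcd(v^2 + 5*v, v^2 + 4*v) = v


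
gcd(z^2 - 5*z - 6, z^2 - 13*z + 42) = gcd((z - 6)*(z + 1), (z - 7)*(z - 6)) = z - 6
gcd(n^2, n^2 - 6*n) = n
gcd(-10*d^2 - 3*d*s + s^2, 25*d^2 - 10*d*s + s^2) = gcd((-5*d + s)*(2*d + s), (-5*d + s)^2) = -5*d + s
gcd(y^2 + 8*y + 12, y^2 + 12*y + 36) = y + 6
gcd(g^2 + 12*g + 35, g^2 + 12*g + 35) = g^2 + 12*g + 35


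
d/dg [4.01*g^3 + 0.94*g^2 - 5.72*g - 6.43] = 12.03*g^2 + 1.88*g - 5.72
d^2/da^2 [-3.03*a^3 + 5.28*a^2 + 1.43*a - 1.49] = 10.56 - 18.18*a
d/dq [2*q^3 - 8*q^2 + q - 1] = 6*q^2 - 16*q + 1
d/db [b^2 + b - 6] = 2*b + 1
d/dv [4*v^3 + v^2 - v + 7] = 12*v^2 + 2*v - 1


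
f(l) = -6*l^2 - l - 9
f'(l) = -12*l - 1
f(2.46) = -47.77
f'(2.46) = -30.52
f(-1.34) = -18.43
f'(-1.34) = 15.08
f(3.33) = -78.86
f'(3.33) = -40.96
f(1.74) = -28.91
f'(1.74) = -21.88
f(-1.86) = -27.90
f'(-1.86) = 21.32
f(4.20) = -119.04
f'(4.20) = -51.40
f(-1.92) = -29.20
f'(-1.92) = 22.04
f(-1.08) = -14.92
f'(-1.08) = 11.96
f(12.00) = -885.00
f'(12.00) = -145.00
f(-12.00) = -861.00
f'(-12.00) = 143.00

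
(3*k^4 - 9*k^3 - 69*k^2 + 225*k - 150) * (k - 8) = 3*k^5 - 33*k^4 + 3*k^3 + 777*k^2 - 1950*k + 1200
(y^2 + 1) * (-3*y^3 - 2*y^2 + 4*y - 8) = -3*y^5 - 2*y^4 + y^3 - 10*y^2 + 4*y - 8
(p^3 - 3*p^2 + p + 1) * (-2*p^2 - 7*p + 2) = -2*p^5 - p^4 + 21*p^3 - 15*p^2 - 5*p + 2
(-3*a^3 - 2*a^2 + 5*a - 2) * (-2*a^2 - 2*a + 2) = 6*a^5 + 10*a^4 - 12*a^3 - 10*a^2 + 14*a - 4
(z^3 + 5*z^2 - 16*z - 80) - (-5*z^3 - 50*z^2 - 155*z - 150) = 6*z^3 + 55*z^2 + 139*z + 70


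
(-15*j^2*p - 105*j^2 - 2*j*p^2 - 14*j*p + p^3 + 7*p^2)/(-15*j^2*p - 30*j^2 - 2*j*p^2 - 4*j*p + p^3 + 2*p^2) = (p + 7)/(p + 2)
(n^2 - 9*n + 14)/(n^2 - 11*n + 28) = (n - 2)/(n - 4)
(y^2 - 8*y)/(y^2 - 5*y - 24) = y/(y + 3)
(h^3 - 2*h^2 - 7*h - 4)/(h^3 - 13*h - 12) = (h + 1)/(h + 3)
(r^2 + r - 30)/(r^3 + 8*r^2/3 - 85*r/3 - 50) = 3/(3*r + 5)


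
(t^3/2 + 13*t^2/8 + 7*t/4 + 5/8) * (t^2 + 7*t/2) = t^5/2 + 27*t^4/8 + 119*t^3/16 + 27*t^2/4 + 35*t/16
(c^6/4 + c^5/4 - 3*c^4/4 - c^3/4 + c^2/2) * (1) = c^6/4 + c^5/4 - 3*c^4/4 - c^3/4 + c^2/2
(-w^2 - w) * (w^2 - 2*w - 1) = -w^4 + w^3 + 3*w^2 + w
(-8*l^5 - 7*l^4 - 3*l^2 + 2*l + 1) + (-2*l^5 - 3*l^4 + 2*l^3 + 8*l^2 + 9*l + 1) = -10*l^5 - 10*l^4 + 2*l^3 + 5*l^2 + 11*l + 2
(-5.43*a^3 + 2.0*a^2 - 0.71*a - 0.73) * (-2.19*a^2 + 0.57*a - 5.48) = 11.8917*a^5 - 7.4751*a^4 + 32.4513*a^3 - 9.766*a^2 + 3.4747*a + 4.0004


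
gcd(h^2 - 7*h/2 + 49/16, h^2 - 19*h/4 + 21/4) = h - 7/4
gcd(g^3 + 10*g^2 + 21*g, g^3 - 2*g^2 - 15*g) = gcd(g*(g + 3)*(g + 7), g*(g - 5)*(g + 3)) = g^2 + 3*g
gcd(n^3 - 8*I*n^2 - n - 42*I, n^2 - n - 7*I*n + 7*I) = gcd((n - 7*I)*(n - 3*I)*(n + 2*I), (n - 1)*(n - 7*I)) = n - 7*I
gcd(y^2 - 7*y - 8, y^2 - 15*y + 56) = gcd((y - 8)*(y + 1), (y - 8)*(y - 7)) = y - 8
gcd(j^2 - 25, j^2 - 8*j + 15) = j - 5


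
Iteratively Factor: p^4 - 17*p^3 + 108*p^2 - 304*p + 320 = (p - 4)*(p^3 - 13*p^2 + 56*p - 80) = (p - 4)^2*(p^2 - 9*p + 20) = (p - 5)*(p - 4)^2*(p - 4)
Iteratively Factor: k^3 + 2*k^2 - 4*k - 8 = (k + 2)*(k^2 - 4) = (k - 2)*(k + 2)*(k + 2)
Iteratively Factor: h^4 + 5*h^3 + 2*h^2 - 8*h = (h)*(h^3 + 5*h^2 + 2*h - 8) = h*(h + 2)*(h^2 + 3*h - 4) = h*(h + 2)*(h + 4)*(h - 1)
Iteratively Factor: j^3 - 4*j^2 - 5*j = (j - 5)*(j^2 + j) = j*(j - 5)*(j + 1)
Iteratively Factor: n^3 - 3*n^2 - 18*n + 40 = (n + 4)*(n^2 - 7*n + 10) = (n - 5)*(n + 4)*(n - 2)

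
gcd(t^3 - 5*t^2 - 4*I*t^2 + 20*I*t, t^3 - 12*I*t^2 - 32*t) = t^2 - 4*I*t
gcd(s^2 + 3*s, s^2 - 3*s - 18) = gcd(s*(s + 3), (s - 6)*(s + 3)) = s + 3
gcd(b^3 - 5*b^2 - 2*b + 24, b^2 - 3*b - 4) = b - 4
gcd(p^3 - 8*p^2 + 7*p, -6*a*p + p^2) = p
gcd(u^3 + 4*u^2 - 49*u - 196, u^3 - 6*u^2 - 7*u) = u - 7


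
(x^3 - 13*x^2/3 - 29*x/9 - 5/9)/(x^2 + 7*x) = (9*x^3 - 39*x^2 - 29*x - 5)/(9*x*(x + 7))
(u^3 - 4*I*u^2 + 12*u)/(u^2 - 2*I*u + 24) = u*(u + 2*I)/(u + 4*I)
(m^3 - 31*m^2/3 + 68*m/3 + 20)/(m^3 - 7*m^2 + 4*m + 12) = (m^2 - 13*m/3 - 10/3)/(m^2 - m - 2)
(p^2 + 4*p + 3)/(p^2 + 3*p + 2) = (p + 3)/(p + 2)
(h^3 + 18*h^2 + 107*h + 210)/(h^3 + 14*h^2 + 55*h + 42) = (h + 5)/(h + 1)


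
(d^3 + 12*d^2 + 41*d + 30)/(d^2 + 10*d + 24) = (d^2 + 6*d + 5)/(d + 4)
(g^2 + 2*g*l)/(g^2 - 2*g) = (g + 2*l)/(g - 2)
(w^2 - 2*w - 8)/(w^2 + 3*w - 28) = (w + 2)/(w + 7)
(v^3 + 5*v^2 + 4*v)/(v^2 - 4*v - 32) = v*(v + 1)/(v - 8)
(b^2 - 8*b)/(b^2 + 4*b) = (b - 8)/(b + 4)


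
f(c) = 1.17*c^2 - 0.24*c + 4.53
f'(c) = 2.34*c - 0.24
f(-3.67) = 21.17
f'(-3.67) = -8.83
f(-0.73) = 5.33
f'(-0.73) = -1.95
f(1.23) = 6.00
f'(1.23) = 2.64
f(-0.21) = 4.63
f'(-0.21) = -0.73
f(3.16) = 15.45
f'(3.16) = 7.15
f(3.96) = 21.93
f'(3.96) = 9.03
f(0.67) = 4.89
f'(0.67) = 1.33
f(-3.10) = 16.52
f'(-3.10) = -7.49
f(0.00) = 4.53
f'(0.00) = -0.24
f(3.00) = 14.34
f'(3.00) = 6.78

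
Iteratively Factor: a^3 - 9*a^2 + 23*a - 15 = (a - 1)*(a^2 - 8*a + 15) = (a - 3)*(a - 1)*(a - 5)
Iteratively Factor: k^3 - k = (k + 1)*(k^2 - k) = k*(k + 1)*(k - 1)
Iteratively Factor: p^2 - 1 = (p - 1)*(p + 1)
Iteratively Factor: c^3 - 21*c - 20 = (c - 5)*(c^2 + 5*c + 4) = (c - 5)*(c + 1)*(c + 4)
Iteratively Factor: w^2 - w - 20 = (w - 5)*(w + 4)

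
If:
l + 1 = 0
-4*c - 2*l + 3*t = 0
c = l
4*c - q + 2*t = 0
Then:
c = -1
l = -1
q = -8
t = -2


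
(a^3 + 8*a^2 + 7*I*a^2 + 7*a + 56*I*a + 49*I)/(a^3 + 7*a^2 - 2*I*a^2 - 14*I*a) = (a^2 + a*(1 + 7*I) + 7*I)/(a*(a - 2*I))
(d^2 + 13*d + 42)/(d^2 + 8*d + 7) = (d + 6)/(d + 1)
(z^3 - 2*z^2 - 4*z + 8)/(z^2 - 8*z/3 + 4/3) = 3*(z^2 - 4)/(3*z - 2)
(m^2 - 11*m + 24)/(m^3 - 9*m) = (m - 8)/(m*(m + 3))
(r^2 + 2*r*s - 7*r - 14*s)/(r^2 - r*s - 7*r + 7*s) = (r + 2*s)/(r - s)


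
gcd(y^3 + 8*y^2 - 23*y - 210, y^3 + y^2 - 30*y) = y^2 + y - 30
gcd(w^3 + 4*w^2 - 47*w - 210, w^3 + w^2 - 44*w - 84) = w^2 - w - 42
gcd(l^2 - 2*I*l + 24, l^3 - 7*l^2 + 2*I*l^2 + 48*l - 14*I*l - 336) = l - 6*I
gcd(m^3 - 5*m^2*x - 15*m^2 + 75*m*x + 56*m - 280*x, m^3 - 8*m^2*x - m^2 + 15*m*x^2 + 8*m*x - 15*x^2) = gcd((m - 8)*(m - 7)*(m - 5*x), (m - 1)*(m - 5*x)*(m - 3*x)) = -m + 5*x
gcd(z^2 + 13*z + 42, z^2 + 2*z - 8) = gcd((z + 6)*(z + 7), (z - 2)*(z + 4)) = 1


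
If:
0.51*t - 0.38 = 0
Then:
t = 0.75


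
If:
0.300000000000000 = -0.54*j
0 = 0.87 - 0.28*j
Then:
No Solution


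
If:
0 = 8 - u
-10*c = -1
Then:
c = 1/10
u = 8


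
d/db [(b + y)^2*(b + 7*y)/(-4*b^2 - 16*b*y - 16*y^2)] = (-b^3 - 6*b^2*y - 21*b*y^2 - 16*y^3)/(4*(b^3 + 6*b^2*y + 12*b*y^2 + 8*y^3))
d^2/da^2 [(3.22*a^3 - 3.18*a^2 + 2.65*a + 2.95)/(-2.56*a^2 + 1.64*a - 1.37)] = (2.8421709430404e-14*a^5 - 2.7669120000001*a^3 - 139.50792*a^2 + 93.814452*a + 4.85288400000001)/(16.777216*a^6 - 32.243712*a^5 + 47.591424*a^4 - 38.921792*a^3 + 25.468848*a^2 - 9.234348*a + 2.571353)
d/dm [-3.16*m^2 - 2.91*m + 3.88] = -6.32*m - 2.91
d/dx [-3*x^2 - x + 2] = -6*x - 1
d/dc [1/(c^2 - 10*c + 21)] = 2*(5 - c)/(c^2 - 10*c + 21)^2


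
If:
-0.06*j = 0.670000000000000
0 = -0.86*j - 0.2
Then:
No Solution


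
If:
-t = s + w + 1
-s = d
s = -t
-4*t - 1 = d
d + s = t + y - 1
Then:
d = -1/5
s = 1/5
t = -1/5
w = -1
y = 6/5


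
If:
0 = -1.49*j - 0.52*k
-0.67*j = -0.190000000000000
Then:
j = 0.28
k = -0.81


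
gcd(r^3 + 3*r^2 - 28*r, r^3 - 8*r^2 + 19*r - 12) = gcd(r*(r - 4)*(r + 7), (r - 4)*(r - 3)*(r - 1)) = r - 4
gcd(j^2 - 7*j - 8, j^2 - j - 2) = j + 1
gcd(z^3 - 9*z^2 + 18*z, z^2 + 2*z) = z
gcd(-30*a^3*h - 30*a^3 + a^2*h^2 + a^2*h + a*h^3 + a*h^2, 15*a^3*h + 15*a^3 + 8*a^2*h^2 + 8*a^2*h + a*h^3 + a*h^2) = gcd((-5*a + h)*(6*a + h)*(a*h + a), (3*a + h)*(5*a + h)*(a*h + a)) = a*h + a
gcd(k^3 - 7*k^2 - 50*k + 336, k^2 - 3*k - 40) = k - 8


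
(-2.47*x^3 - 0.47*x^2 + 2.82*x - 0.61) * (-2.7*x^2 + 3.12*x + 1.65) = 6.669*x^5 - 6.4374*x^4 - 13.1559*x^3 + 9.6699*x^2 + 2.7498*x - 1.0065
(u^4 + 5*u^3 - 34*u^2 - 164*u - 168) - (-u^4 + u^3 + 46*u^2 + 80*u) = 2*u^4 + 4*u^3 - 80*u^2 - 244*u - 168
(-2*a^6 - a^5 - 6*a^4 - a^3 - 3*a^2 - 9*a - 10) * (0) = 0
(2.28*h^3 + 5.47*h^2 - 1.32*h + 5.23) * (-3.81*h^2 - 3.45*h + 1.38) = -8.6868*h^5 - 28.7067*h^4 - 10.6959*h^3 - 7.8237*h^2 - 19.8651*h + 7.2174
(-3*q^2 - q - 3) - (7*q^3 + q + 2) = -7*q^3 - 3*q^2 - 2*q - 5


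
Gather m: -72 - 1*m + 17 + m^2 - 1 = m^2 - m - 56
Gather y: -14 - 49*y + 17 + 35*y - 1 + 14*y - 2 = 0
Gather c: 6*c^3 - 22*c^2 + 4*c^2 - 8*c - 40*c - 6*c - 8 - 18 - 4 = 6*c^3 - 18*c^2 - 54*c - 30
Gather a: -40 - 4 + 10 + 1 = -33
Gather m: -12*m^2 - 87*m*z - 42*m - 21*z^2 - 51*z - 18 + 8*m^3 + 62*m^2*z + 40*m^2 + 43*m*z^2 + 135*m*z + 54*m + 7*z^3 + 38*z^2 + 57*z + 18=8*m^3 + m^2*(62*z + 28) + m*(43*z^2 + 48*z + 12) + 7*z^3 + 17*z^2 + 6*z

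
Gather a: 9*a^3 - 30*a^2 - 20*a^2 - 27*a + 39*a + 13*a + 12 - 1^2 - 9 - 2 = 9*a^3 - 50*a^2 + 25*a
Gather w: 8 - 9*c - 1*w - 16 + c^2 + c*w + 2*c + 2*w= c^2 - 7*c + w*(c + 1) - 8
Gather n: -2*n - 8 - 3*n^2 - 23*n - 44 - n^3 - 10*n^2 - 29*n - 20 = -n^3 - 13*n^2 - 54*n - 72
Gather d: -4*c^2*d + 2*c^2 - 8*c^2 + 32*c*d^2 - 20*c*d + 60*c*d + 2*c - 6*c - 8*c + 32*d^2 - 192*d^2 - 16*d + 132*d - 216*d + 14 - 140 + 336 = -6*c^2 - 12*c + d^2*(32*c - 160) + d*(-4*c^2 + 40*c - 100) + 210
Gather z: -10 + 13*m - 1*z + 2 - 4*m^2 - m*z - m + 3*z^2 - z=-4*m^2 + 12*m + 3*z^2 + z*(-m - 2) - 8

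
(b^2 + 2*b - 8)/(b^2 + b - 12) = (b - 2)/(b - 3)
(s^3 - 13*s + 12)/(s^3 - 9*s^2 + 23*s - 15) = (s + 4)/(s - 5)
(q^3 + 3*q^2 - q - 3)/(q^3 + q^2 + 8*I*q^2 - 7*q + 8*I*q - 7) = (q^2 + 2*q - 3)/(q^2 + 8*I*q - 7)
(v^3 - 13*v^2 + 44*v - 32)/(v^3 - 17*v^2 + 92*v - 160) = (v - 1)/(v - 5)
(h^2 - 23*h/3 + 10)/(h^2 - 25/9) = 3*(h - 6)/(3*h + 5)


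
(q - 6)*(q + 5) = q^2 - q - 30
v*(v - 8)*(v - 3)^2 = v^4 - 14*v^3 + 57*v^2 - 72*v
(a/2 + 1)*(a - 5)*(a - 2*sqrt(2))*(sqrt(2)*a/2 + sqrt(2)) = sqrt(2)*a^4/4 - a^3 - sqrt(2)*a^3/4 - 4*sqrt(2)*a^2 + a^2 - 5*sqrt(2)*a + 16*a + 20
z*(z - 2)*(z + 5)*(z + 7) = z^4 + 10*z^3 + 11*z^2 - 70*z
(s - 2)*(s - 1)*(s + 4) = s^3 + s^2 - 10*s + 8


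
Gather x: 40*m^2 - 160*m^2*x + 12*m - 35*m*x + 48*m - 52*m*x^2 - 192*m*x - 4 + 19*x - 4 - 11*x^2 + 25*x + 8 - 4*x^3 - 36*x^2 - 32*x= 40*m^2 + 60*m - 4*x^3 + x^2*(-52*m - 47) + x*(-160*m^2 - 227*m + 12)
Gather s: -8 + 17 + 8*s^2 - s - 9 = 8*s^2 - s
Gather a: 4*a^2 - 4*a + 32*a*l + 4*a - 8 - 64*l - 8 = 4*a^2 + 32*a*l - 64*l - 16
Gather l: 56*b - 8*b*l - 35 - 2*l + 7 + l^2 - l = 56*b + l^2 + l*(-8*b - 3) - 28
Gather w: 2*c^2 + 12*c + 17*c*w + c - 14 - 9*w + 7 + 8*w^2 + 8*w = 2*c^2 + 13*c + 8*w^2 + w*(17*c - 1) - 7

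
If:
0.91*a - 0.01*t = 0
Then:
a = 0.010989010989011*t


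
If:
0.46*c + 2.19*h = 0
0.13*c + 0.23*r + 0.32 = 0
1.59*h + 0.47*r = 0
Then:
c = -1.09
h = 0.23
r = -0.77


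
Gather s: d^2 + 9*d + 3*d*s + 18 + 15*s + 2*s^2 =d^2 + 9*d + 2*s^2 + s*(3*d + 15) + 18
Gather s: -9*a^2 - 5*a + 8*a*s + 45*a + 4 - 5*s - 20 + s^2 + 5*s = -9*a^2 + 8*a*s + 40*a + s^2 - 16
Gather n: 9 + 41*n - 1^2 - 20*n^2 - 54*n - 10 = -20*n^2 - 13*n - 2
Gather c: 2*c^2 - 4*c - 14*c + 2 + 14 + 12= 2*c^2 - 18*c + 28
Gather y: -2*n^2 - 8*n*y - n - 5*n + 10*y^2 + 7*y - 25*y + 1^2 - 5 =-2*n^2 - 6*n + 10*y^2 + y*(-8*n - 18) - 4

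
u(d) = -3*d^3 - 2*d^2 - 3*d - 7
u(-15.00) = 9713.00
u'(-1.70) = -22.21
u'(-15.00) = -1968.00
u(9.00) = -2383.00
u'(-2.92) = -68.06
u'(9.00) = -768.00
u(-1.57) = 4.39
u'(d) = -9*d^2 - 4*d - 3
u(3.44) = -163.11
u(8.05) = -1725.74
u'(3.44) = -123.26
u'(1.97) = -45.81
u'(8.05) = -618.42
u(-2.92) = 59.40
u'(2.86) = -88.06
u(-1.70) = 7.06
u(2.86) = -102.12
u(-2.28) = 25.00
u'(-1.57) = -18.90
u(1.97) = -43.61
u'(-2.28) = -40.67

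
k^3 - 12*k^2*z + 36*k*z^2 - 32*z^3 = (k - 8*z)*(k - 2*z)^2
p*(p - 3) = p^2 - 3*p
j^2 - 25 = (j - 5)*(j + 5)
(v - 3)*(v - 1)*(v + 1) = v^3 - 3*v^2 - v + 3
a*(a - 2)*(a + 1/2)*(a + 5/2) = a^4 + a^3 - 19*a^2/4 - 5*a/2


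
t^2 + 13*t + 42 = (t + 6)*(t + 7)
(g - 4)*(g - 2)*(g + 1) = g^3 - 5*g^2 + 2*g + 8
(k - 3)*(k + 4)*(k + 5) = k^3 + 6*k^2 - 7*k - 60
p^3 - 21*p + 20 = (p - 4)*(p - 1)*(p + 5)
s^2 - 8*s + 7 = (s - 7)*(s - 1)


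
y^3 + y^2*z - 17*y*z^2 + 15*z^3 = (y - 3*z)*(y - z)*(y + 5*z)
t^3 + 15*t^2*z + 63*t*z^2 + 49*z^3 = (t + z)*(t + 7*z)^2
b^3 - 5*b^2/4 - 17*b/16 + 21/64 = (b - 7/4)*(b - 1/4)*(b + 3/4)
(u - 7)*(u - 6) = u^2 - 13*u + 42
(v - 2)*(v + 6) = v^2 + 4*v - 12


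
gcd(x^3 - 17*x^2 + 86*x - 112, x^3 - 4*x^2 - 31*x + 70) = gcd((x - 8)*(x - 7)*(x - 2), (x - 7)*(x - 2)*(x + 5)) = x^2 - 9*x + 14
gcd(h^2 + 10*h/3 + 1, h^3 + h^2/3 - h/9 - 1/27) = h + 1/3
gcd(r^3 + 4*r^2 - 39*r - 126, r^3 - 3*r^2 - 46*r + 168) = r^2 + r - 42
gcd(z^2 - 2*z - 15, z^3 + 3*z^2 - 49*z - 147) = z + 3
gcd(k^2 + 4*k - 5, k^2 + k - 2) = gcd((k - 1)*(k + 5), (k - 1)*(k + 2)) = k - 1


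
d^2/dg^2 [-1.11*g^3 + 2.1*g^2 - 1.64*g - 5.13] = 4.2 - 6.66*g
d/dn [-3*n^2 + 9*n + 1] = 9 - 6*n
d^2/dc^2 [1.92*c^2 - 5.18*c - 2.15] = 3.84000000000000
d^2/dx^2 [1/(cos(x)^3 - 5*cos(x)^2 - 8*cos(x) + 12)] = ((-29*cos(x) - 40*cos(2*x) + 9*cos(3*x))*(cos(x)^3 - 5*cos(x)^2 - 8*cos(x) + 12)/4 + 2*(-3*cos(x)^2 + 10*cos(x) + 8)^2*sin(x)^2)/(cos(x)^3 - 5*cos(x)^2 - 8*cos(x) + 12)^3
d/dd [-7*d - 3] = -7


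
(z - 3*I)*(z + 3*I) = z^2 + 9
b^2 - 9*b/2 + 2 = (b - 4)*(b - 1/2)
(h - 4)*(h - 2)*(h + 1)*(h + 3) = h^4 - 2*h^3 - 13*h^2 + 14*h + 24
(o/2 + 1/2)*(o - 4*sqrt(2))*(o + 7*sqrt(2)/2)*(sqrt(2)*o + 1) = sqrt(2)*o^4/2 + sqrt(2)*o^3/2 - 57*sqrt(2)*o^2/4 - 57*sqrt(2)*o/4 - 14*o - 14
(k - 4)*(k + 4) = k^2 - 16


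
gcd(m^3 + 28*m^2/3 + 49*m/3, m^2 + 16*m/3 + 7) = m + 7/3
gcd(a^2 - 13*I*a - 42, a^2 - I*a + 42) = a - 7*I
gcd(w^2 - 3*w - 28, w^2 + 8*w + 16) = w + 4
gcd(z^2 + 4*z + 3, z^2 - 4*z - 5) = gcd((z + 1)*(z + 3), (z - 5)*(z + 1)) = z + 1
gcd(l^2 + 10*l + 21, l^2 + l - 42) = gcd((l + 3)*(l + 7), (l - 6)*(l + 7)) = l + 7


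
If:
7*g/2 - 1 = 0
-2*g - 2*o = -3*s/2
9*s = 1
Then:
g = 2/7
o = -17/84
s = 1/9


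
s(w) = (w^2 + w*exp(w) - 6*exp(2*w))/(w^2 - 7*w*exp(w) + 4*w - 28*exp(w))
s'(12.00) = 8174.07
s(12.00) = 8718.99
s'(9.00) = 493.17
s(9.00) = 534.26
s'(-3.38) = 10.12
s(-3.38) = -5.04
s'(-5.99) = 1.00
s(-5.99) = 3.00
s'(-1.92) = 0.95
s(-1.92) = -0.53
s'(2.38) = 1.23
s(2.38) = 1.43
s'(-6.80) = 0.51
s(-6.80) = 2.43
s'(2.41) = 1.26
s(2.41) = 1.47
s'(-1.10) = 0.37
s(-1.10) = -0.02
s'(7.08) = 83.61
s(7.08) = 91.89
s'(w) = (w^2 + w*exp(w) - 6*exp(2*w))*(7*w*exp(w) - 2*w + 35*exp(w) - 4)/(w^2 - 7*w*exp(w) + 4*w - 28*exp(w))^2 + (w*exp(w) + 2*w - 12*exp(2*w) + exp(w))/(w^2 - 7*w*exp(w) + 4*w - 28*exp(w)) = ((w^2 + w*exp(w) - 6*exp(2*w))*(7*w*exp(w) - 2*w + 35*exp(w) - 4) + (w^2 - 7*w*exp(w) + 4*w - 28*exp(w))*(w*exp(w) + 2*w - 12*exp(2*w) + exp(w)))/(w^2 - 7*w*exp(w) + 4*w - 28*exp(w))^2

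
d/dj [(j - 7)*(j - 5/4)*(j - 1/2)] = 3*j^2 - 35*j/2 + 103/8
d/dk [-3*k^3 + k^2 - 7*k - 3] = -9*k^2 + 2*k - 7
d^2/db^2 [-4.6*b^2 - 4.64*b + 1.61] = -9.20000000000000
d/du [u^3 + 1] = 3*u^2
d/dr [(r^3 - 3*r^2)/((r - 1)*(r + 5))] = r*(r^3 + 8*r^2 - 27*r + 30)/(r^4 + 8*r^3 + 6*r^2 - 40*r + 25)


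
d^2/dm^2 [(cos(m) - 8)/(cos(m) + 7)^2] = (-639*cos(m)/4 + 30*cos(2*m) - cos(3*m)/4 - 46)/(cos(m) + 7)^4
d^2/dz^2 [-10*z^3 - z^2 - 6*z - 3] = -60*z - 2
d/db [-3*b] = -3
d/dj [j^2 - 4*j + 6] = 2*j - 4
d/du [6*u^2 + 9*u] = 12*u + 9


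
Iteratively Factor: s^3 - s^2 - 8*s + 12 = (s + 3)*(s^2 - 4*s + 4) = (s - 2)*(s + 3)*(s - 2)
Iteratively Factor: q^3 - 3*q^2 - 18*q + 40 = (q - 5)*(q^2 + 2*q - 8) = (q - 5)*(q + 4)*(q - 2)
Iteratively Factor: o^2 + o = (o)*(o + 1)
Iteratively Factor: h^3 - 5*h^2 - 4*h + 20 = (h - 2)*(h^2 - 3*h - 10) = (h - 5)*(h - 2)*(h + 2)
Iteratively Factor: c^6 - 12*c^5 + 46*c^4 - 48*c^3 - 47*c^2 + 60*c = (c + 1)*(c^5 - 13*c^4 + 59*c^3 - 107*c^2 + 60*c) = (c - 4)*(c + 1)*(c^4 - 9*c^3 + 23*c^2 - 15*c) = (c - 4)*(c - 3)*(c + 1)*(c^3 - 6*c^2 + 5*c) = c*(c - 4)*(c - 3)*(c + 1)*(c^2 - 6*c + 5) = c*(c - 5)*(c - 4)*(c - 3)*(c + 1)*(c - 1)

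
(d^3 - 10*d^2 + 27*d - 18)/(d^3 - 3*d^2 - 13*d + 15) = (d^2 - 9*d + 18)/(d^2 - 2*d - 15)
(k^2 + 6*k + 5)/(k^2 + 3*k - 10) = (k + 1)/(k - 2)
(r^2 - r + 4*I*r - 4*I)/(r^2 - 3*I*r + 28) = (r - 1)/(r - 7*I)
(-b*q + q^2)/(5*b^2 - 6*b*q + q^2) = q/(-5*b + q)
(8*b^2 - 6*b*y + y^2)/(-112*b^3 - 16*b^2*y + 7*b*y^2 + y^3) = (-2*b + y)/(28*b^2 + 11*b*y + y^2)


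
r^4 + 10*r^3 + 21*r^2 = r^2*(r + 3)*(r + 7)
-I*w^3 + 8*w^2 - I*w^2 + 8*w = w*(w + 8*I)*(-I*w - I)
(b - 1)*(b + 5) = b^2 + 4*b - 5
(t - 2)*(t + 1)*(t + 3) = t^3 + 2*t^2 - 5*t - 6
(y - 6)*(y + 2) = y^2 - 4*y - 12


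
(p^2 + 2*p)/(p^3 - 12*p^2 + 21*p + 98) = p/(p^2 - 14*p + 49)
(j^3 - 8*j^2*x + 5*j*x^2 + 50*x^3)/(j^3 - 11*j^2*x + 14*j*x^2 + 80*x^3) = (-j + 5*x)/(-j + 8*x)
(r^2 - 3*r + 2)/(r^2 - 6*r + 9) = (r^2 - 3*r + 2)/(r^2 - 6*r + 9)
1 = 1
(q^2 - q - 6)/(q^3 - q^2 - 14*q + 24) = (q + 2)/(q^2 + 2*q - 8)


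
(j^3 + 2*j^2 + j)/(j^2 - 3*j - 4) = j*(j + 1)/(j - 4)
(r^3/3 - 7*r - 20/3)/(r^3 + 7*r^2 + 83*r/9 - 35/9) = 3*(r^3 - 21*r - 20)/(9*r^3 + 63*r^2 + 83*r - 35)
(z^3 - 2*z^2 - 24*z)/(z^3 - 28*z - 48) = z/(z + 2)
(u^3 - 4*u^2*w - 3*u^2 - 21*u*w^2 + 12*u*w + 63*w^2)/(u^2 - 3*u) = u - 4*w - 21*w^2/u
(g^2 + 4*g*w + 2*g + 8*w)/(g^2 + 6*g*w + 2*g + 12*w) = (g + 4*w)/(g + 6*w)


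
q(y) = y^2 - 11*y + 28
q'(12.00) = 13.00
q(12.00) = 40.00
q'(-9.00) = -29.00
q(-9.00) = 208.00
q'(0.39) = -10.22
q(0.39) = 23.86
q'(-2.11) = -15.22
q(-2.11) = 55.66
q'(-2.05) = -15.10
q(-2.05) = 54.75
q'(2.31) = -6.38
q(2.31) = 7.93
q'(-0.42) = -11.84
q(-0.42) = 32.80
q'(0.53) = -9.94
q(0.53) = 22.45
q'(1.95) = -7.10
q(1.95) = 10.35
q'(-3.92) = -18.84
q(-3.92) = 86.49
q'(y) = 2*y - 11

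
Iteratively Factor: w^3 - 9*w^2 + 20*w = (w)*(w^2 - 9*w + 20) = w*(w - 4)*(w - 5)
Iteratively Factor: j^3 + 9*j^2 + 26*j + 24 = (j + 2)*(j^2 + 7*j + 12) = (j + 2)*(j + 4)*(j + 3)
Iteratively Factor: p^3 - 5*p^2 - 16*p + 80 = (p - 4)*(p^2 - p - 20) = (p - 5)*(p - 4)*(p + 4)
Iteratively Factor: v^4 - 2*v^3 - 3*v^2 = (v - 3)*(v^3 + v^2) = v*(v - 3)*(v^2 + v) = v*(v - 3)*(v + 1)*(v)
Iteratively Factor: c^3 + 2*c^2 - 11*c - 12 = (c + 1)*(c^2 + c - 12) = (c - 3)*(c + 1)*(c + 4)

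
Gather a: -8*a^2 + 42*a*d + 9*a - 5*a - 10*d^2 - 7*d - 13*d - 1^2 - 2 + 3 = -8*a^2 + a*(42*d + 4) - 10*d^2 - 20*d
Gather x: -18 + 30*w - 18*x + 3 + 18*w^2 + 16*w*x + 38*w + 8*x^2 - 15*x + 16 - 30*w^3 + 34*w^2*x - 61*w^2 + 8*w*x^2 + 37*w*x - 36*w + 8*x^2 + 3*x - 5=-30*w^3 - 43*w^2 + 32*w + x^2*(8*w + 16) + x*(34*w^2 + 53*w - 30) - 4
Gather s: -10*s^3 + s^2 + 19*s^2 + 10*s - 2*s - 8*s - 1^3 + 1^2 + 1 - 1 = -10*s^3 + 20*s^2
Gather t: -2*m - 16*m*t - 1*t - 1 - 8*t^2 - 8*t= -2*m - 8*t^2 + t*(-16*m - 9) - 1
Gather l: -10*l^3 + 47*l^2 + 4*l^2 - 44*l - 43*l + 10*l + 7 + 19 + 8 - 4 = -10*l^3 + 51*l^2 - 77*l + 30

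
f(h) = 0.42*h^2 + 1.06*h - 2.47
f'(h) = 0.84*h + 1.06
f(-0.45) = -2.86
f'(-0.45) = 0.68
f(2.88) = 4.07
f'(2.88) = 3.48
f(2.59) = 3.09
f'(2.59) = 3.24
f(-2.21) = -2.76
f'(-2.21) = -0.80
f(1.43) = -0.10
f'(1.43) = 2.26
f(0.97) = -1.05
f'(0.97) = 1.87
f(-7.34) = 12.38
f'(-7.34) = -5.11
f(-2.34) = -2.65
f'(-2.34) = -0.91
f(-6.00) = 6.29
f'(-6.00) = -3.98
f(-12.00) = 45.29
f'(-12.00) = -9.02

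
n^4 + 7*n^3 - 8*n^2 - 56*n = n*(n + 7)*(n - 2*sqrt(2))*(n + 2*sqrt(2))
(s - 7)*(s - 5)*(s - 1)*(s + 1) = s^4 - 12*s^3 + 34*s^2 + 12*s - 35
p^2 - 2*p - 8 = (p - 4)*(p + 2)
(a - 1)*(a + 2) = a^2 + a - 2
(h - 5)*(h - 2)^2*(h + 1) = h^4 - 8*h^3 + 15*h^2 + 4*h - 20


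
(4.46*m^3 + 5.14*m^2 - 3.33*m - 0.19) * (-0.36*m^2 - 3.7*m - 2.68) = -1.6056*m^5 - 18.3524*m^4 - 29.772*m^3 - 1.3858*m^2 + 9.6274*m + 0.5092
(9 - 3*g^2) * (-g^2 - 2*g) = 3*g^4 + 6*g^3 - 9*g^2 - 18*g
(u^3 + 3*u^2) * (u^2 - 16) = u^5 + 3*u^4 - 16*u^3 - 48*u^2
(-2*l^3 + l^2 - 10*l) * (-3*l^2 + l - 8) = 6*l^5 - 5*l^4 + 47*l^3 - 18*l^2 + 80*l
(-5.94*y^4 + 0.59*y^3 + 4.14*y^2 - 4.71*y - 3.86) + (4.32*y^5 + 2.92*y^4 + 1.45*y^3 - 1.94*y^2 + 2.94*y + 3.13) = 4.32*y^5 - 3.02*y^4 + 2.04*y^3 + 2.2*y^2 - 1.77*y - 0.73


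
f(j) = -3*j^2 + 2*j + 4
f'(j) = 2 - 6*j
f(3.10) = -18.63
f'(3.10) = -16.60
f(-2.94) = -27.81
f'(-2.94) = 19.64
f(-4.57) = -67.79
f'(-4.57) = 29.42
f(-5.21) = -87.85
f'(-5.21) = 33.26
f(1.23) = 1.92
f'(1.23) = -5.38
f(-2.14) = -14.02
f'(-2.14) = 14.84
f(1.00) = 3.00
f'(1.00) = -4.00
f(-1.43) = -4.99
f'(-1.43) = 10.58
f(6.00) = -92.00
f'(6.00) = -34.00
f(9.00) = -221.00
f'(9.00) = -52.00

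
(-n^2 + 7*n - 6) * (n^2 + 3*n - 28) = -n^4 + 4*n^3 + 43*n^2 - 214*n + 168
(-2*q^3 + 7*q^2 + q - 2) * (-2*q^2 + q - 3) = 4*q^5 - 16*q^4 + 11*q^3 - 16*q^2 - 5*q + 6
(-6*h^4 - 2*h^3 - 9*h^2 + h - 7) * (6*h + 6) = -36*h^5 - 48*h^4 - 66*h^3 - 48*h^2 - 36*h - 42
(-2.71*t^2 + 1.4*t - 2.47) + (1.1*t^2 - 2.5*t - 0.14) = -1.61*t^2 - 1.1*t - 2.61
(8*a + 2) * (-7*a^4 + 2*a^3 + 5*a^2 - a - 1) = -56*a^5 + 2*a^4 + 44*a^3 + 2*a^2 - 10*a - 2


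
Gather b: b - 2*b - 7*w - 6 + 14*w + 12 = -b + 7*w + 6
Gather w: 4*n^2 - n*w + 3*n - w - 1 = 4*n^2 + 3*n + w*(-n - 1) - 1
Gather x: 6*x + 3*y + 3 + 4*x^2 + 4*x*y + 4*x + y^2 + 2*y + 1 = 4*x^2 + x*(4*y + 10) + y^2 + 5*y + 4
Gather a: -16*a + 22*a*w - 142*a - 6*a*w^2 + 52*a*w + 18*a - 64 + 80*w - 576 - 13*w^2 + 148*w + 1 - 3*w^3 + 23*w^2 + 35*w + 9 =a*(-6*w^2 + 74*w - 140) - 3*w^3 + 10*w^2 + 263*w - 630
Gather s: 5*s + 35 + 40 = 5*s + 75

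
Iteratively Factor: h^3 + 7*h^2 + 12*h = (h + 3)*(h^2 + 4*h) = (h + 3)*(h + 4)*(h)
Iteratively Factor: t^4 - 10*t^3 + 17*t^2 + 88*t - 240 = (t - 4)*(t^3 - 6*t^2 - 7*t + 60) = (t - 4)^2*(t^2 - 2*t - 15) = (t - 4)^2*(t + 3)*(t - 5)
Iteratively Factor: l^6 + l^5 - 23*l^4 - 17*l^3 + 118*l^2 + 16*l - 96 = (l - 2)*(l^5 + 3*l^4 - 17*l^3 - 51*l^2 + 16*l + 48) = (l - 2)*(l + 4)*(l^4 - l^3 - 13*l^2 + l + 12) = (l - 2)*(l + 1)*(l + 4)*(l^3 - 2*l^2 - 11*l + 12) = (l - 2)*(l - 1)*(l + 1)*(l + 4)*(l^2 - l - 12) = (l - 4)*(l - 2)*(l - 1)*(l + 1)*(l + 4)*(l + 3)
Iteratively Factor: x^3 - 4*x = (x - 2)*(x^2 + 2*x) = x*(x - 2)*(x + 2)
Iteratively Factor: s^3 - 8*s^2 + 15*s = (s)*(s^2 - 8*s + 15) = s*(s - 3)*(s - 5)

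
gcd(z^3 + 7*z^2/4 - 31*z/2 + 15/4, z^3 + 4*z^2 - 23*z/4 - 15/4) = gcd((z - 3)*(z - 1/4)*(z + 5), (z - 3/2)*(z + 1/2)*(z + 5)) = z + 5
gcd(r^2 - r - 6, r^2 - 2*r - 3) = r - 3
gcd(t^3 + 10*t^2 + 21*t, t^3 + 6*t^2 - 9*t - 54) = t + 3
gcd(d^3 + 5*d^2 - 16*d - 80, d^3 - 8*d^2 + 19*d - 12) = d - 4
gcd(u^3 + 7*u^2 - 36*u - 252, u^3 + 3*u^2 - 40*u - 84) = u^2 + u - 42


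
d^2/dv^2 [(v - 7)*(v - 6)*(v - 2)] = 6*v - 30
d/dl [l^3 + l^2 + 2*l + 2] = 3*l^2 + 2*l + 2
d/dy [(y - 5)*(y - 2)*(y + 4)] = 3*y^2 - 6*y - 18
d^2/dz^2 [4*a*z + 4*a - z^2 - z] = -2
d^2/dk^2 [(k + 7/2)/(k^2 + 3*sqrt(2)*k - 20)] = ((2*k + 7)*(2*k + 3*sqrt(2))^2 - (6*k + 7 + 6*sqrt(2))*(k^2 + 3*sqrt(2)*k - 20))/(k^2 + 3*sqrt(2)*k - 20)^3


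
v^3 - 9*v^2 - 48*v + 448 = (v - 8)^2*(v + 7)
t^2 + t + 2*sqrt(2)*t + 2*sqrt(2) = (t + 1)*(t + 2*sqrt(2))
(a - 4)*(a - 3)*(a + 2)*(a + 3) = a^4 - 2*a^3 - 17*a^2 + 18*a + 72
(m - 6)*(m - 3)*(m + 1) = m^3 - 8*m^2 + 9*m + 18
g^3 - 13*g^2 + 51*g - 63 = (g - 7)*(g - 3)^2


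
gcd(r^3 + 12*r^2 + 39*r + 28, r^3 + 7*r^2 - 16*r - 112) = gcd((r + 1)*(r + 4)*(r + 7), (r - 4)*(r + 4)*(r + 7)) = r^2 + 11*r + 28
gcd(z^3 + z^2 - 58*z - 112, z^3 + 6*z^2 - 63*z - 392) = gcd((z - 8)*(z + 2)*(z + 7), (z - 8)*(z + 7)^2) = z^2 - z - 56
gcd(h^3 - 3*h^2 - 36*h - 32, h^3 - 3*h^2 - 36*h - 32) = h^3 - 3*h^2 - 36*h - 32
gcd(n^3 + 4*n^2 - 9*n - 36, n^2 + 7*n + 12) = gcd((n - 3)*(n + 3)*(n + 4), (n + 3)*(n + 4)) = n^2 + 7*n + 12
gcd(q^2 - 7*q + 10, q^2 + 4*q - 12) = q - 2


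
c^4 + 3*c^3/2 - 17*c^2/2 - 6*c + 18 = (c - 2)*(c - 3/2)*(c + 2)*(c + 3)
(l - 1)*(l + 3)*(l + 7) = l^3 + 9*l^2 + 11*l - 21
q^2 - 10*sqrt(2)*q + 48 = (q - 6*sqrt(2))*(q - 4*sqrt(2))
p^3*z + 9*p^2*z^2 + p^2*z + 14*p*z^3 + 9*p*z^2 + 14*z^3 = (p + 2*z)*(p + 7*z)*(p*z + z)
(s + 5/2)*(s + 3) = s^2 + 11*s/2 + 15/2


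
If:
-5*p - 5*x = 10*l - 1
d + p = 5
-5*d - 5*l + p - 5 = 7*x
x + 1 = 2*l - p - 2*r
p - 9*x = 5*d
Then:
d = 19/11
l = -613/495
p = 36/11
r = -1523/495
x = -59/99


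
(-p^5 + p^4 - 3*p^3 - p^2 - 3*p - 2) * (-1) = p^5 - p^4 + 3*p^3 + p^2 + 3*p + 2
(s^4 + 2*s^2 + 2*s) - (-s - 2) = s^4 + 2*s^2 + 3*s + 2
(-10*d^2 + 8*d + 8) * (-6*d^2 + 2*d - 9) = 60*d^4 - 68*d^3 + 58*d^2 - 56*d - 72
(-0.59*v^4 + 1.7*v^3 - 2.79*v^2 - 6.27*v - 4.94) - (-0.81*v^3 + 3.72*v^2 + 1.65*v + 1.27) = -0.59*v^4 + 2.51*v^3 - 6.51*v^2 - 7.92*v - 6.21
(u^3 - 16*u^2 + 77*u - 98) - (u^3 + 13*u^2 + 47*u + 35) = -29*u^2 + 30*u - 133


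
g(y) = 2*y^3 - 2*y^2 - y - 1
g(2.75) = 22.72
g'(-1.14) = 11.36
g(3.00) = 32.00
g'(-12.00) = 911.00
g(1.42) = -0.73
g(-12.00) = -3733.00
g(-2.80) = -57.78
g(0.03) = -1.03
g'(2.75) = 33.38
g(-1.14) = -5.42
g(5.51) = 267.34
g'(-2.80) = 57.24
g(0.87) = -2.07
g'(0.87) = 0.06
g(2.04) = 5.62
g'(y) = 6*y^2 - 4*y - 1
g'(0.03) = -1.11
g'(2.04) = 15.81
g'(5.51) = 159.12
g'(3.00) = 41.00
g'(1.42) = 5.42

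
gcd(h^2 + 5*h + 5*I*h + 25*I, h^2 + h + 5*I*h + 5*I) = h + 5*I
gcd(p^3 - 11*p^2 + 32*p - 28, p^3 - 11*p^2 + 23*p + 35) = p - 7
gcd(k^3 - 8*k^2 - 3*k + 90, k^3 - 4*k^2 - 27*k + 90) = k - 6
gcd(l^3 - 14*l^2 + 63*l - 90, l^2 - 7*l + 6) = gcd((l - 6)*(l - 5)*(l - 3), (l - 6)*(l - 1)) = l - 6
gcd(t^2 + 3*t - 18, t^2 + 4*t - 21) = t - 3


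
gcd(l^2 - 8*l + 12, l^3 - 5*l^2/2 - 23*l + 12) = l - 6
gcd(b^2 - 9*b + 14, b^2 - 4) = b - 2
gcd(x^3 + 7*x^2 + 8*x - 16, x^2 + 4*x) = x + 4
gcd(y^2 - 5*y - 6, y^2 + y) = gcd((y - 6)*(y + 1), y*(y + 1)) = y + 1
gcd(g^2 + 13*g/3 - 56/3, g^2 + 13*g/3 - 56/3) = g^2 + 13*g/3 - 56/3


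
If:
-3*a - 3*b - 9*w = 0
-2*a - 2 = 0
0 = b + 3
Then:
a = -1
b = -3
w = 4/3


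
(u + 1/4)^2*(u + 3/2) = u^3 + 2*u^2 + 13*u/16 + 3/32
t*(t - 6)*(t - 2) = t^3 - 8*t^2 + 12*t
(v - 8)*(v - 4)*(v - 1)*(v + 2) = v^4 - 11*v^3 + 18*v^2 + 56*v - 64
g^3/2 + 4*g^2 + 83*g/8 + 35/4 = (g/2 + 1)*(g + 5/2)*(g + 7/2)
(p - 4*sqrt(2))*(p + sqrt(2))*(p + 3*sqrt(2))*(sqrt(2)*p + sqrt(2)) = sqrt(2)*p^4 + sqrt(2)*p^3 - 26*sqrt(2)*p^2 - 48*p - 26*sqrt(2)*p - 48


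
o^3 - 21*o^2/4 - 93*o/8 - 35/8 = (o - 7)*(o + 1/2)*(o + 5/4)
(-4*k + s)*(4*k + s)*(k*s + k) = -16*k^3*s - 16*k^3 + k*s^3 + k*s^2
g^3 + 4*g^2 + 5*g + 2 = (g + 1)^2*(g + 2)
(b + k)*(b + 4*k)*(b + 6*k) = b^3 + 11*b^2*k + 34*b*k^2 + 24*k^3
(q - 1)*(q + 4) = q^2 + 3*q - 4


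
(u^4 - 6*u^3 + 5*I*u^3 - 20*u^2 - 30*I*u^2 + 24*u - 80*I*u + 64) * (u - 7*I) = u^5 - 6*u^4 - 2*I*u^4 + 15*u^3 + 12*I*u^3 - 186*u^2 + 60*I*u^2 - 496*u - 168*I*u - 448*I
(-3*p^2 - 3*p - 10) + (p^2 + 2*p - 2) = -2*p^2 - p - 12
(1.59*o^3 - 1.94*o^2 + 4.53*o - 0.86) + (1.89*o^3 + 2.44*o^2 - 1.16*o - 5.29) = 3.48*o^3 + 0.5*o^2 + 3.37*o - 6.15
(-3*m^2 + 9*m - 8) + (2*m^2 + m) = -m^2 + 10*m - 8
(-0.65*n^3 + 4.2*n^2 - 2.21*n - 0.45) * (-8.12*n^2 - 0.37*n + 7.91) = 5.278*n^5 - 33.8635*n^4 + 11.2497*n^3 + 37.6937*n^2 - 17.3146*n - 3.5595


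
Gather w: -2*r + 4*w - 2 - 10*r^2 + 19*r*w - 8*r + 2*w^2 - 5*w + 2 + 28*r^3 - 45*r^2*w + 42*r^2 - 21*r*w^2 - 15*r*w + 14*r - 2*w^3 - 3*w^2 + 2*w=28*r^3 + 32*r^2 + 4*r - 2*w^3 + w^2*(-21*r - 1) + w*(-45*r^2 + 4*r + 1)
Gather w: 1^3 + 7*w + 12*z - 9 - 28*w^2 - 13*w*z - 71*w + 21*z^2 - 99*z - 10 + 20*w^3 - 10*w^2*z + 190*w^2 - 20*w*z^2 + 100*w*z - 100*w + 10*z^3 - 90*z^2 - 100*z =20*w^3 + w^2*(162 - 10*z) + w*(-20*z^2 + 87*z - 164) + 10*z^3 - 69*z^2 - 187*z - 18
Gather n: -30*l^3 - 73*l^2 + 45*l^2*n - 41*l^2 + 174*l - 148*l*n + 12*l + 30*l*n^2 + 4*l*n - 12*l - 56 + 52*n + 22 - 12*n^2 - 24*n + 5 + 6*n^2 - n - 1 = -30*l^3 - 114*l^2 + 174*l + n^2*(30*l - 6) + n*(45*l^2 - 144*l + 27) - 30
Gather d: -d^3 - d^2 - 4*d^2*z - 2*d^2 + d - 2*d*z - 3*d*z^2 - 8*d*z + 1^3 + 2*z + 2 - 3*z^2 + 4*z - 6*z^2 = -d^3 + d^2*(-4*z - 3) + d*(-3*z^2 - 10*z + 1) - 9*z^2 + 6*z + 3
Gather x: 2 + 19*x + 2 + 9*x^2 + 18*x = 9*x^2 + 37*x + 4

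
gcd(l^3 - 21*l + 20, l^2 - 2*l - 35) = l + 5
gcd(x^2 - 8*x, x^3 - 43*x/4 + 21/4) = 1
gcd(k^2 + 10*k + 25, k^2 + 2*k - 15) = k + 5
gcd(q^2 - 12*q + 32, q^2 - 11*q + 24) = q - 8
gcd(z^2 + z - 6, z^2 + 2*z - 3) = z + 3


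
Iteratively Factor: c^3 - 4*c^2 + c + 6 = (c + 1)*(c^2 - 5*c + 6) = (c - 2)*(c + 1)*(c - 3)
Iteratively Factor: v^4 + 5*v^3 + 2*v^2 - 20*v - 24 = (v - 2)*(v^3 + 7*v^2 + 16*v + 12) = (v - 2)*(v + 3)*(v^2 + 4*v + 4) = (v - 2)*(v + 2)*(v + 3)*(v + 2)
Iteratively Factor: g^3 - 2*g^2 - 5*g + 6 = (g - 3)*(g^2 + g - 2) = (g - 3)*(g + 2)*(g - 1)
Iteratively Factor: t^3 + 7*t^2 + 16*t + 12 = (t + 2)*(t^2 + 5*t + 6) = (t + 2)*(t + 3)*(t + 2)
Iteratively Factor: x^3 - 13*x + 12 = (x - 3)*(x^2 + 3*x - 4) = (x - 3)*(x - 1)*(x + 4)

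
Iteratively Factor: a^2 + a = (a + 1)*(a)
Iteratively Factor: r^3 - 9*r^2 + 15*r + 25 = (r - 5)*(r^2 - 4*r - 5) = (r - 5)*(r + 1)*(r - 5)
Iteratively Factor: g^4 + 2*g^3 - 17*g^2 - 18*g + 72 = (g - 3)*(g^3 + 5*g^2 - 2*g - 24) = (g - 3)*(g + 4)*(g^2 + g - 6) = (g - 3)*(g - 2)*(g + 4)*(g + 3)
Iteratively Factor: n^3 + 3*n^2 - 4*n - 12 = (n + 3)*(n^2 - 4) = (n - 2)*(n + 3)*(n + 2)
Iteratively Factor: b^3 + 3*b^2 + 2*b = (b + 1)*(b^2 + 2*b) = b*(b + 1)*(b + 2)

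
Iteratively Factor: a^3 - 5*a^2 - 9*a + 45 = (a - 3)*(a^2 - 2*a - 15) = (a - 5)*(a - 3)*(a + 3)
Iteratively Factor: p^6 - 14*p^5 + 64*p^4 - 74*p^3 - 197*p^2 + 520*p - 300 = (p - 1)*(p^5 - 13*p^4 + 51*p^3 - 23*p^2 - 220*p + 300) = (p - 2)*(p - 1)*(p^4 - 11*p^3 + 29*p^2 + 35*p - 150) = (p - 5)*(p - 2)*(p - 1)*(p^3 - 6*p^2 - p + 30) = (p - 5)^2*(p - 2)*(p - 1)*(p^2 - p - 6) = (p - 5)^2*(p - 2)*(p - 1)*(p + 2)*(p - 3)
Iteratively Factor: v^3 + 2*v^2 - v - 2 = (v - 1)*(v^2 + 3*v + 2) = (v - 1)*(v + 1)*(v + 2)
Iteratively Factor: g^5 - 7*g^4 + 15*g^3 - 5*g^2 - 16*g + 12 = (g - 3)*(g^4 - 4*g^3 + 3*g^2 + 4*g - 4) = (g - 3)*(g - 1)*(g^3 - 3*g^2 + 4) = (g - 3)*(g - 2)*(g - 1)*(g^2 - g - 2) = (g - 3)*(g - 2)^2*(g - 1)*(g + 1)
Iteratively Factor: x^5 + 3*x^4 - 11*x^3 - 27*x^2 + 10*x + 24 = (x - 1)*(x^4 + 4*x^3 - 7*x^2 - 34*x - 24) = (x - 1)*(x + 1)*(x^3 + 3*x^2 - 10*x - 24) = (x - 1)*(x + 1)*(x + 4)*(x^2 - x - 6) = (x - 1)*(x + 1)*(x + 2)*(x + 4)*(x - 3)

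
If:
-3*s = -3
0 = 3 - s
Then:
No Solution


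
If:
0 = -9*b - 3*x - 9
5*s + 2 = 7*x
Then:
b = -x/3 - 1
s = 7*x/5 - 2/5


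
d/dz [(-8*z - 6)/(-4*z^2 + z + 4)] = 2*(16*z^2 - 4*z - (4*z + 3)*(8*z - 1) - 16)/(-4*z^2 + z + 4)^2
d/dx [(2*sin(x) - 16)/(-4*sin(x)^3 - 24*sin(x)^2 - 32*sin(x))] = (sin(x)^3 - 9*sin(x)^2 - 48*sin(x) - 32)*cos(x)/((sin(x) + 2)^2*(sin(x) + 4)^2*sin(x)^2)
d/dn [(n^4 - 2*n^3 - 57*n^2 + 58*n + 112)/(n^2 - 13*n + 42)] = (2*n^5 - 41*n^4 + 220*n^3 + 431*n^2 - 5012*n + 3892)/(n^4 - 26*n^3 + 253*n^2 - 1092*n + 1764)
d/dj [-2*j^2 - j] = -4*j - 1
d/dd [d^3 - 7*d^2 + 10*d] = 3*d^2 - 14*d + 10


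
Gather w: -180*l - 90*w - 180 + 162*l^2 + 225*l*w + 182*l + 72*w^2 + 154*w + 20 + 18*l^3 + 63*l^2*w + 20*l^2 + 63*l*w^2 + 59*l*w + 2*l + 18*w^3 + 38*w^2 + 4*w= 18*l^3 + 182*l^2 + 4*l + 18*w^3 + w^2*(63*l + 110) + w*(63*l^2 + 284*l + 68) - 160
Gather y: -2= -2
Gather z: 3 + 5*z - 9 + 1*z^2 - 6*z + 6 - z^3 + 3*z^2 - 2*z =-z^3 + 4*z^2 - 3*z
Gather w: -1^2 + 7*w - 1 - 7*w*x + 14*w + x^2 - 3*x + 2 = w*(21 - 7*x) + x^2 - 3*x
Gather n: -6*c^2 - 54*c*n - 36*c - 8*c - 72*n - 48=-6*c^2 - 44*c + n*(-54*c - 72) - 48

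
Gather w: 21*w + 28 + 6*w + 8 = 27*w + 36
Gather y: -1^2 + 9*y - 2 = 9*y - 3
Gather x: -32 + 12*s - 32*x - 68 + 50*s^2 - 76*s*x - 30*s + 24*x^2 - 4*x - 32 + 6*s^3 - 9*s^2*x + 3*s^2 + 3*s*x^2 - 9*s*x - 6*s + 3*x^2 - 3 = 6*s^3 + 53*s^2 - 24*s + x^2*(3*s + 27) + x*(-9*s^2 - 85*s - 36) - 135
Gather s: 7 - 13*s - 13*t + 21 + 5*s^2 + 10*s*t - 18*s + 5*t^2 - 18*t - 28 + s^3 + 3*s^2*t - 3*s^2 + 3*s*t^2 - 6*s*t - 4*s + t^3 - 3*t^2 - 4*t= s^3 + s^2*(3*t + 2) + s*(3*t^2 + 4*t - 35) + t^3 + 2*t^2 - 35*t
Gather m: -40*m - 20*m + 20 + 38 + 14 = 72 - 60*m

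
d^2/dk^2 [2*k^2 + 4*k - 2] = 4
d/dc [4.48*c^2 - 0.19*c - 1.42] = 8.96*c - 0.19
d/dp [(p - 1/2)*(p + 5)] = 2*p + 9/2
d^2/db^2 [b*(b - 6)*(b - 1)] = 6*b - 14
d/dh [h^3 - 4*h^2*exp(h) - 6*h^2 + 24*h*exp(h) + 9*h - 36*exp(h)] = -4*h^2*exp(h) + 3*h^2 + 16*h*exp(h) - 12*h - 12*exp(h) + 9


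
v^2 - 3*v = v*(v - 3)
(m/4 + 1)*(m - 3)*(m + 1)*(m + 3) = m^4/4 + 5*m^3/4 - 5*m^2/4 - 45*m/4 - 9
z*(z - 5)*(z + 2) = z^3 - 3*z^2 - 10*z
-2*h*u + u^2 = u*(-2*h + u)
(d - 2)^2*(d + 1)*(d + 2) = d^4 - d^3 - 6*d^2 + 4*d + 8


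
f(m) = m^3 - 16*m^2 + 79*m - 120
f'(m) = 3*m^2 - 32*m + 79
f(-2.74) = -477.15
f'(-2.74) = 189.20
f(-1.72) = -308.30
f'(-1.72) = 142.92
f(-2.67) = -464.03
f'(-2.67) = 185.83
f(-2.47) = -427.81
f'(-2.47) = 176.34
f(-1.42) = -267.31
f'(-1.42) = 130.49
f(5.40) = -2.50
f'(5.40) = -6.32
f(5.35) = -2.18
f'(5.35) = -6.33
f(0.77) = -68.20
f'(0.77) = 56.14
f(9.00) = 24.00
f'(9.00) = 34.00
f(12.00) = 252.00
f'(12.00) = 127.00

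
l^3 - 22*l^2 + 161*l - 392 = (l - 8)*(l - 7)^2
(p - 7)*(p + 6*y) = p^2 + 6*p*y - 7*p - 42*y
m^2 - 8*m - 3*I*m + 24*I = (m - 8)*(m - 3*I)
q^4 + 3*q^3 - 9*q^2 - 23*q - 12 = (q - 3)*(q + 1)^2*(q + 4)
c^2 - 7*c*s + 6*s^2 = (c - 6*s)*(c - s)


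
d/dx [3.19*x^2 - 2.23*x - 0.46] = 6.38*x - 2.23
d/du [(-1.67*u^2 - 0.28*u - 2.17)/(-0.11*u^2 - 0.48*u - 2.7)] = (0.7708*u^2 + 8.5406*u - 0.2856)/(0.0121*u^4 + 0.1056*u^3 + 0.8244*u^2 + 2.592*u + 7.29)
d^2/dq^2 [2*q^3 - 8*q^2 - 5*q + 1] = 12*q - 16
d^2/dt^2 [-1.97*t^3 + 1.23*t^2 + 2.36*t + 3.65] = 2.46 - 11.82*t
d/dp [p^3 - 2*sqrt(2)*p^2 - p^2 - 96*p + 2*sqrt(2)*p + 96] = 3*p^2 - 4*sqrt(2)*p - 2*p - 96 + 2*sqrt(2)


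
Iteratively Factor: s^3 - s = (s + 1)*(s^2 - s) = s*(s + 1)*(s - 1)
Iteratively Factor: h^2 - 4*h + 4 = (h - 2)*(h - 2)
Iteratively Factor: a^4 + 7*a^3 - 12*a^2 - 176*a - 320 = (a + 4)*(a^3 + 3*a^2 - 24*a - 80) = (a - 5)*(a + 4)*(a^2 + 8*a + 16) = (a - 5)*(a + 4)^2*(a + 4)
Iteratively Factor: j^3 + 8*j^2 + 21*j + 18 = (j + 3)*(j^2 + 5*j + 6) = (j + 3)^2*(j + 2)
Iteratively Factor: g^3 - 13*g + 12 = (g - 3)*(g^2 + 3*g - 4) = (g - 3)*(g + 4)*(g - 1)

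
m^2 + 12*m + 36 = (m + 6)^2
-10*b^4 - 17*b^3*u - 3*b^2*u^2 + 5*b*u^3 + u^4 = (-2*b + u)*(b + u)^2*(5*b + u)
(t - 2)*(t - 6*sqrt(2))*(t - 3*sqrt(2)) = t^3 - 9*sqrt(2)*t^2 - 2*t^2 + 18*sqrt(2)*t + 36*t - 72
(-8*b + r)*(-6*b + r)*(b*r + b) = 48*b^3*r + 48*b^3 - 14*b^2*r^2 - 14*b^2*r + b*r^3 + b*r^2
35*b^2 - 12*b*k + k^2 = (-7*b + k)*(-5*b + k)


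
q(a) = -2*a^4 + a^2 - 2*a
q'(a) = -8*a^3 + 2*a - 2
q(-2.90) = -127.25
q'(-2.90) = 187.31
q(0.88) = -2.18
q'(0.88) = -5.69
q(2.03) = -33.90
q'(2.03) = -64.86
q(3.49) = -291.51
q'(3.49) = -335.09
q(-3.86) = -421.38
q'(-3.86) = 450.38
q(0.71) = -1.42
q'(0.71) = -3.44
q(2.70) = -104.40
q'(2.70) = -154.06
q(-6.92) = -4524.49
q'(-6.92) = 2635.15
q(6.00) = -2568.00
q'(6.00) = -1718.00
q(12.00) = -41352.00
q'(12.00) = -13802.00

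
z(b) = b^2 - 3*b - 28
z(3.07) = -27.79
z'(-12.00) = -27.00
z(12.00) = 80.00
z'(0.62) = -1.76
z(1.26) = -30.19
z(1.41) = -30.24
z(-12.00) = 152.00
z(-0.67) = -25.54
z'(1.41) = -0.18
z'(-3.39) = -9.78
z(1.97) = -30.03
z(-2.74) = -12.27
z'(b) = 2*b - 3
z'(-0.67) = -4.34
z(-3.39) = -6.34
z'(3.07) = 3.14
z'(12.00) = 21.00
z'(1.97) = 0.94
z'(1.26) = -0.48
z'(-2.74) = -8.48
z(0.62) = -29.48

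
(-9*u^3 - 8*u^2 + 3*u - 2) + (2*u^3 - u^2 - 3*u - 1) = -7*u^3 - 9*u^2 - 3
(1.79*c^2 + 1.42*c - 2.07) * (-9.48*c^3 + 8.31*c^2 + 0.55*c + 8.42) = -16.9692*c^5 + 1.4133*c^4 + 32.4083*c^3 - 1.3489*c^2 + 10.8179*c - 17.4294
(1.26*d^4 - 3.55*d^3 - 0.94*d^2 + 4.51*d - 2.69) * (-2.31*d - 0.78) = -2.9106*d^5 + 7.2177*d^4 + 4.9404*d^3 - 9.6849*d^2 + 2.6961*d + 2.0982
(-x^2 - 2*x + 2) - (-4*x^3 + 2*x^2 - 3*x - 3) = 4*x^3 - 3*x^2 + x + 5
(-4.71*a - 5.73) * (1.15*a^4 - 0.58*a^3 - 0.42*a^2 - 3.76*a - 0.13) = -5.4165*a^5 - 3.8577*a^4 + 5.3016*a^3 + 20.1162*a^2 + 22.1571*a + 0.7449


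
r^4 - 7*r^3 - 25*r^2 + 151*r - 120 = (r - 8)*(r - 3)*(r - 1)*(r + 5)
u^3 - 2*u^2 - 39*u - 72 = (u - 8)*(u + 3)^2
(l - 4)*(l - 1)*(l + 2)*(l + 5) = l^4 + 2*l^3 - 21*l^2 - 22*l + 40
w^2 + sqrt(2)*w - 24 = (w - 3*sqrt(2))*(w + 4*sqrt(2))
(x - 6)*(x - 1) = x^2 - 7*x + 6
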